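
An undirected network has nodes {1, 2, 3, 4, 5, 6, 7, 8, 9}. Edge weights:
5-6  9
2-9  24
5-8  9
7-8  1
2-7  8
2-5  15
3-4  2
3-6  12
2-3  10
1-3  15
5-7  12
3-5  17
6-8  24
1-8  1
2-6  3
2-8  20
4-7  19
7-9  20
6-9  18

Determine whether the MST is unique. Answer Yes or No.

Kruskal: consider edges lightest-first.
1-8 (1): add — endpoints in different components.
7-8 (1): add — endpoints in different components.
3-4 (2): add — endpoints in different components.
2-6 (3): add — endpoints in different components.
2-7 (8): add — endpoints in different components.
5-6 (9): add — endpoints in different components.
5-8 (9): skip — 5 and 8 already connected.
2-3 (10): add — endpoints in different components.
3-6 (12): skip — 3 and 6 already connected.
5-7 (12): skip — 5 and 7 already connected.
1-3 (15): skip — 1 and 3 already connected.
2-5 (15): skip — 2 and 5 already connected.
3-5 (17): skip — 3 and 5 already connected.
6-9 (18): add — endpoints in different components.
Non-tree edge 5-8 has weight 9, equal to the heaviest edge on its tree cycle — swapping gives another MST of the same weight. Not unique.

No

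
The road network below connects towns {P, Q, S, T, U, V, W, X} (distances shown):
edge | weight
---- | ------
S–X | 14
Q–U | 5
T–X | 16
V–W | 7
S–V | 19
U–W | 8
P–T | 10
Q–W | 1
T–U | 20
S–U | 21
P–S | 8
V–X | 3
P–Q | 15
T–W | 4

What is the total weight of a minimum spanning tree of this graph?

Sort edges by weight, then run Kruskal:
Q–W (1): add — endpoints in different components.
V–X (3): add — endpoints in different components.
T–W (4): add — endpoints in different components.
Q–U (5): add — endpoints in different components.
V–W (7): add — endpoints in different components.
P–S (8): add — endpoints in different components.
U–W (8): skip — U and W already connected.
P–T (10): add — endpoints in different components.
MST edges: Q–W, V–X, T–W, Q–U, V–W, P–S, P–T; total weight 1+3+4+5+7+8+10 = 38.

38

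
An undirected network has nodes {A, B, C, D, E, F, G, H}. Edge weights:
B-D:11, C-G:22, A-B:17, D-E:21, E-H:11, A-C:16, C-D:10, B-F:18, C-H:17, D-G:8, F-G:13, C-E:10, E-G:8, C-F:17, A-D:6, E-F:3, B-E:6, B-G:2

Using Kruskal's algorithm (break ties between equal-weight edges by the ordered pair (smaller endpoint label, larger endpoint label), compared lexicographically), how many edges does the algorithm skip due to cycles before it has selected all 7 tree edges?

Kruskal's algorithm — process edges by increasing weight (ties by edge label):
B-G (2): add — endpoints in different components.
E-F (3): add — endpoints in different components.
A-D (6): add — endpoints in different components.
B-E (6): add — endpoints in different components.
D-G (8): add — endpoints in different components.
E-G (8): skip — E and G already connected.
C-D (10): add — endpoints in different components.
C-E (10): skip — C and E already connected.
B-D (11): skip — B and D already connected.
E-H (11): add — endpoints in different components.
Edges rejected before the tree was complete: 3.

3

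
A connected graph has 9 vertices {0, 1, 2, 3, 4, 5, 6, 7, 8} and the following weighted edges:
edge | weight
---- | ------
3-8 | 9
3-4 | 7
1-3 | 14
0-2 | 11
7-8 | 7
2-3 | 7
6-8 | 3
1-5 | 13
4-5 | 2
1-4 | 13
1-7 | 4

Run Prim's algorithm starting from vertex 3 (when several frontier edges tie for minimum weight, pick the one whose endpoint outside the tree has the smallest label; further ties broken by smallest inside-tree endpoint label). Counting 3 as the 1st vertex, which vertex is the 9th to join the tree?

0

Grow the tree from 3 using Prim:
Step 1: cheapest edge leaving the tree is 2-3 (7); add 2.
Step 2: cheapest edge leaving the tree is 3-4 (7); add 4.
Step 3: cheapest edge leaving the tree is 4-5 (2); add 5.
Step 4: cheapest edge leaving the tree is 3-8 (9); add 8.
Step 5: cheapest edge leaving the tree is 6-8 (3); add 6.
Step 6: cheapest edge leaving the tree is 7-8 (7); add 7.
Step 7: cheapest edge leaving the tree is 1-7 (4); add 1.
Step 8: cheapest edge leaving the tree is 0-2 (11); add 0.
Vertex order: 3, 2, 4, 5, 8, 6, 7, 1, 0. The 9th vertex is 0.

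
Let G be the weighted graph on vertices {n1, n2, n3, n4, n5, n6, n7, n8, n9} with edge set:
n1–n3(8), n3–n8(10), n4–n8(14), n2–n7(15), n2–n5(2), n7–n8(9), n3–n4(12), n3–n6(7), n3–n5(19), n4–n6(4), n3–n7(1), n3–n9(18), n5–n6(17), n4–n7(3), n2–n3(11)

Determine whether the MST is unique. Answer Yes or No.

Yes

Kruskal's algorithm — process edges by increasing weight (ties by edge label):
n3–n7 (1): add — endpoints in different components.
n2–n5 (2): add — endpoints in different components.
n4–n7 (3): add — endpoints in different components.
n4–n6 (4): add — endpoints in different components.
n3–n6 (7): skip — n3 and n6 already connected.
n1–n3 (8): add — endpoints in different components.
n7–n8 (9): add — endpoints in different components.
n3–n8 (10): skip — n3 and n8 already connected.
n2–n3 (11): add — endpoints in different components.
n3–n4 (12): skip — n3 and n4 already connected.
n4–n8 (14): skip — n4 and n8 already connected.
n2–n7 (15): skip — n7 and n2 already connected.
n5–n6 (17): skip — n5 and n6 already connected.
n3–n9 (18): add — endpoints in different components.
Every non-tree edge has weight strictly greater than the heaviest edge on the tree path between its endpoints, so the MST is unique.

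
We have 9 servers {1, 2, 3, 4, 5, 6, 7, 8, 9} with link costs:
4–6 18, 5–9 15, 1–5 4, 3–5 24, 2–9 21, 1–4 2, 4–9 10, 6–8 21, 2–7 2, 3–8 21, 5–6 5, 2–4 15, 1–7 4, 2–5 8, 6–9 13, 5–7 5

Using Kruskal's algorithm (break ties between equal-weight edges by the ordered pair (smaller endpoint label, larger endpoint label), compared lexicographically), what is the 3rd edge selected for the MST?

Kruskal: consider edges lightest-first.
1–4 (2): add — endpoints in different components.
2–7 (2): add — endpoints in different components.
1–5 (4): add — endpoints in different components.
1–7 (4): add — endpoints in different components.
5–6 (5): add — endpoints in different components.
5–7 (5): skip — 5 and 7 already connected.
2–5 (8): skip — 2 and 5 already connected.
4–9 (10): add — endpoints in different components.
6–9 (13): skip — 6 and 9 already connected.
2–4 (15): skip — 2 and 4 already connected.
5–9 (15): skip — 5 and 9 already connected.
4–6 (18): skip — 4 and 6 already connected.
2–9 (21): skip — 2 and 9 already connected.
3–8 (21): add — endpoints in different components.
6–8 (21): add — endpoints in different components.
The 3rd edge added is 1–5.

1-5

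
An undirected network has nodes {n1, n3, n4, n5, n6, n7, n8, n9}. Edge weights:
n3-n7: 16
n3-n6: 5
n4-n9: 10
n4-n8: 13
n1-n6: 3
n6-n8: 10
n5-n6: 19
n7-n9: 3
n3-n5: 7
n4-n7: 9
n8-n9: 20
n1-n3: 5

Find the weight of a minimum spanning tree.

Kruskal's algorithm — process edges by increasing weight (ties by edge label):
n1-n6 (3): add — endpoints in different components.
n7-n9 (3): add — endpoints in different components.
n1-n3 (5): add — endpoints in different components.
n3-n6 (5): skip — n3 and n6 already connected.
n3-n5 (7): add — endpoints in different components.
n4-n7 (9): add — endpoints in different components.
n4-n9 (10): skip — n9 and n4 already connected.
n6-n8 (10): add — endpoints in different components.
n4-n8 (13): add — endpoints in different components.
MST edges: n1-n6, n7-n9, n1-n3, n3-n5, n4-n7, n6-n8, n4-n8; total weight 3+3+5+7+9+10+13 = 50.

50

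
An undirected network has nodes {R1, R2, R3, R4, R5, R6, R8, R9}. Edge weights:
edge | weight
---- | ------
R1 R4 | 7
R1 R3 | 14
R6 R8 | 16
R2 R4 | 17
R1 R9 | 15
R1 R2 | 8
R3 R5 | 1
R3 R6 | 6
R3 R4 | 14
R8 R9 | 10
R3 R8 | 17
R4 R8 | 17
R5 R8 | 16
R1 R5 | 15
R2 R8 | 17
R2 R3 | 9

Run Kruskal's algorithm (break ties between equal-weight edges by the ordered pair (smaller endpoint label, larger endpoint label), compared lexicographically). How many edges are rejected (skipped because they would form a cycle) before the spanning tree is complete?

3

Kruskal: consider edges lightest-first.
R3 R5 (1): add — endpoints in different components.
R3 R6 (6): add — endpoints in different components.
R1 R4 (7): add — endpoints in different components.
R1 R2 (8): add — endpoints in different components.
R2 R3 (9): add — endpoints in different components.
R8 R9 (10): add — endpoints in different components.
R1 R3 (14): skip — R3 and R1 already connected.
R3 R4 (14): skip — R3 and R4 already connected.
R1 R5 (15): skip — R5 and R1 already connected.
R1 R9 (15): add — endpoints in different components.
Edges rejected before the tree was complete: 3.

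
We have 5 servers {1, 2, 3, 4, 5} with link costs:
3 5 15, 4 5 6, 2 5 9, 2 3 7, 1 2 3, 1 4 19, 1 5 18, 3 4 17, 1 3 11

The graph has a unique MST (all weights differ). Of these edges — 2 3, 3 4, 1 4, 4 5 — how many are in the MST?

2

Kruskal: consider edges lightest-first.
1 2 (3): add. Components now {1,2} {3} {4} {5}
4 5 (6): add. Components now {1,2} {3} {4,5}
2 3 (7): add. Components now {1,2,3} {4,5}
2 5 (9): add. Components now {1,2,3,4,5}
MST edge set: {1 2, 4 5, 2 3, 2 5}.
Of the listed edges, {2 3, 4 5} are in the MST → 2.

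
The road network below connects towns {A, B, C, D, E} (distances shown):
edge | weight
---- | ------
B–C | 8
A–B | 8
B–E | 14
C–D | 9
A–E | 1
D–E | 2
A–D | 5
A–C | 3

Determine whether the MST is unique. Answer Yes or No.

No

Kruskal's algorithm — process edges by increasing weight (ties by edge label):
A–E (1): add. Components now {A,E} {B} {C} {D}
D–E (2): add. Components now {A,D,E} {B} {C}
A–C (3): add. Components now {A,C,D,E} {B}
A–D (5): skip — A and D already connected.
A–B (8): add. Components now {A,B,C,D,E}
Non-tree edge B–C has weight 8, equal to the heaviest edge on its tree cycle — swapping gives another MST of the same weight. Not unique.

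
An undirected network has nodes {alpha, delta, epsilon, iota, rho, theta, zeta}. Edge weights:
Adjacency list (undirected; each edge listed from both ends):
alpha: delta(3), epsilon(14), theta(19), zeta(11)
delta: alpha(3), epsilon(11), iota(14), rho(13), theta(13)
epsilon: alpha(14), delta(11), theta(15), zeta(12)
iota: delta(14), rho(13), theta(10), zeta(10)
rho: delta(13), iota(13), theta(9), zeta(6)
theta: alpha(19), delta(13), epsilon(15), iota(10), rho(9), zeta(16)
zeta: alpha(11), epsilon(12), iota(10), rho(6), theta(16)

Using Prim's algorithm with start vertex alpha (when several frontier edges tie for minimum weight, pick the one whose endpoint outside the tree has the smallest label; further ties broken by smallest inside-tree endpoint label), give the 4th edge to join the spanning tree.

Prim's algorithm from alpha:
Step 1: cheapest edge leaving the tree is alpha—delta (3); add delta.
Step 2: cheapest edge leaving the tree is delta—epsilon (11); add epsilon.
Step 3: cheapest edge leaving the tree is alpha—zeta (11); add zeta.
Step 4: cheapest edge leaving the tree is rho—zeta (6); add rho.
Step 5: cheapest edge leaving the tree is rho—theta (9); add theta.
Step 6: cheapest edge leaving the tree is iota—theta (10); add iota.
The 4th edge added is rho—zeta.

rho-zeta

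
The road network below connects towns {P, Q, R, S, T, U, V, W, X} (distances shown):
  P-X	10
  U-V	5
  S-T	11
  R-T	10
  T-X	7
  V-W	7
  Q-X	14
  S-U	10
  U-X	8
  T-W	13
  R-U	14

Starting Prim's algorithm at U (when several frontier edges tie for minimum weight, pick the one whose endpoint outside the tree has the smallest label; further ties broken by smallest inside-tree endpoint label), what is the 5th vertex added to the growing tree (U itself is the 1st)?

T

Prim, starting at U.
Step 1: cheapest edge leaving the tree is U-V (5); add V.
Step 2: cheapest edge leaving the tree is V-W (7); add W.
Step 3: cheapest edge leaving the tree is U-X (8); add X.
Step 4: cheapest edge leaving the tree is T-X (7); add T.
Step 5: cheapest edge leaving the tree is P-X (10); add P.
Step 6: cheapest edge leaving the tree is R-T (10); add R.
Step 7: cheapest edge leaving the tree is S-U (10); add S.
Step 8: cheapest edge leaving the tree is Q-X (14); add Q.
Vertex order: U, V, W, X, T, P, R, S, Q. The 5th vertex is T.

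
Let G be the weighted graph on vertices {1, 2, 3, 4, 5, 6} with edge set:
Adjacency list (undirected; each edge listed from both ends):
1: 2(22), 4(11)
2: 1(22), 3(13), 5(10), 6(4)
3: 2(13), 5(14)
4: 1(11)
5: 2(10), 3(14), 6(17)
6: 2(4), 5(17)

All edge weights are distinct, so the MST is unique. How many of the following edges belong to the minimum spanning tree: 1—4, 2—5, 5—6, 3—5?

Sort edges by weight, then run Kruskal:
2—6 (4): add. Components now {1} {2,6} {3} {4} {5}
2—5 (10): add. Components now {1} {2,5,6} {3} {4}
1—4 (11): add. Components now {1,4} {2,5,6} {3}
2—3 (13): add. Components now {1,4} {2,3,5,6}
3—5 (14): skip — 3 and 5 already connected.
5—6 (17): skip — 5 and 6 already connected.
1—2 (22): add. Components now {1,2,3,4,5,6}
MST edge set: {2—6, 2—5, 1—4, 2—3, 1—2}.
Of the listed edges, {1—4, 2—5} are in the MST → 2.

2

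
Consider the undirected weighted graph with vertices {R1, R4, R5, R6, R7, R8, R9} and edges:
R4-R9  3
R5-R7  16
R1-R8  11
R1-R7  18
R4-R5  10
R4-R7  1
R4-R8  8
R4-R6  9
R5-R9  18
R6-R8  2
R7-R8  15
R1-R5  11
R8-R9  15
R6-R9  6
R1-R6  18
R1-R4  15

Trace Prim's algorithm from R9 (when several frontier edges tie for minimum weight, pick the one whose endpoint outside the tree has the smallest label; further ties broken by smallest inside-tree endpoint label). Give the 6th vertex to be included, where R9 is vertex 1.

R5

Grow the tree from R9 using Prim:
Step 1: cheapest edge leaving the tree is R4-R9 (3); add R4.
Step 2: cheapest edge leaving the tree is R4-R7 (1); add R7.
Step 3: cheapest edge leaving the tree is R6-R9 (6); add R6.
Step 4: cheapest edge leaving the tree is R6-R8 (2); add R8.
Step 5: cheapest edge leaving the tree is R4-R5 (10); add R5.
Step 6: cheapest edge leaving the tree is R1-R5 (11); add R1.
Vertex order: R9, R4, R7, R6, R8, R5, R1. The 6th vertex is R5.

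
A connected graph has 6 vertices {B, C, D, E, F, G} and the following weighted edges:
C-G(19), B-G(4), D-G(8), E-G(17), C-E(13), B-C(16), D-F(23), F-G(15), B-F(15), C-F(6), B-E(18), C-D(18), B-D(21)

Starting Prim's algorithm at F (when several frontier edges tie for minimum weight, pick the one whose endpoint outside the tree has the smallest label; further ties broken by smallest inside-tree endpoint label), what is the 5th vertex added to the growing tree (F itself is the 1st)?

Grow the tree from F using Prim:
Step 1: frontier [C-F 6, B-F 15, F-G 15, D-F 23] → take C-F (6); add C.
Step 2: frontier [C-E 13, B-C 16, C-D 18, C-G 19, B-F 15, F-G 15, D-F 23] → take C-E (13); add E.
Step 3: frontier [B-C 16, C-D 18, C-G 19, E-G 17, B-E 18, B-F 15, F-G 15, D-F 23] → take B-F (15); add B.
Step 4: frontier [B-G 4, B-D 21, C-D 18, C-G 19, E-G 17, F-G 15, D-F 23] → take B-G (4); add G.
Step 5: frontier [B-D 21, C-D 18, D-F 23, D-G 8] → take D-G (8); add D.
Vertex order: F, C, E, B, G, D. The 5th vertex is G.

G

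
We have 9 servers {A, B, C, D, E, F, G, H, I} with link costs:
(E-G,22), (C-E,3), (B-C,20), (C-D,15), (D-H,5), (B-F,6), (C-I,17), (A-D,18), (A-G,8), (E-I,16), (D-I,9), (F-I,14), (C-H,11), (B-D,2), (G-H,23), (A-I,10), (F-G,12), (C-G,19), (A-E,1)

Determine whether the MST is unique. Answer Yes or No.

Kruskal: consider edges lightest-first.
A-E (1): add — endpoints in different components.
B-D (2): add — endpoints in different components.
C-E (3): add — endpoints in different components.
D-H (5): add — endpoints in different components.
B-F (6): add — endpoints in different components.
A-G (8): add — endpoints in different components.
D-I (9): add — endpoints in different components.
A-I (10): add — endpoints in different components.
Every non-tree edge has weight strictly greater than the heaviest edge on the tree path between its endpoints, so the MST is unique.

Yes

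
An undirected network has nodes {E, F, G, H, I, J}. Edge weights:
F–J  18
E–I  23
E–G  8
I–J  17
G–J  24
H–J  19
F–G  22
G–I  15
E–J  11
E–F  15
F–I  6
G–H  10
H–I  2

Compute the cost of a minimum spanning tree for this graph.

37

Sort edges by weight, then run Kruskal:
H–I (2): add — endpoints in different components.
F–I (6): add — endpoints in different components.
E–G (8): add — endpoints in different components.
G–H (10): add — endpoints in different components.
E–J (11): add — endpoints in different components.
MST edges: H–I, F–I, E–G, G–H, E–J; total weight 2+6+8+10+11 = 37.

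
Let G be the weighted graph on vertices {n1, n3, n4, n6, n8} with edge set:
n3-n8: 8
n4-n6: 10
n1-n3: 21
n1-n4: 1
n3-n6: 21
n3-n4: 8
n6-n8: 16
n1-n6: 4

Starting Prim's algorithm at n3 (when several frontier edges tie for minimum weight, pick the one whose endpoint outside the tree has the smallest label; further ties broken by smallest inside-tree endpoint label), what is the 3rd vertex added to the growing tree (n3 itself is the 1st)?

Prim's algorithm from n3:
Step 1: frontier [n3-n4 8, n3-n8 8, n1-n3 21, n3-n6 21] → take n3-n4 (8); add n4.
Step 2: frontier [n3-n8 8, n1-n3 21, n3-n6 21, n1-n4 1, n4-n6 10] → take n1-n4 (1); add n1.
Step 3: frontier [n1-n6 4, n3-n8 8, n3-n6 21, n4-n6 10] → take n1-n6 (4); add n6.
Step 4: frontier [n3-n8 8, n6-n8 16] → take n3-n8 (8); add n8.
Vertex order: n3, n4, n1, n6, n8. The 3rd vertex is n1.

n1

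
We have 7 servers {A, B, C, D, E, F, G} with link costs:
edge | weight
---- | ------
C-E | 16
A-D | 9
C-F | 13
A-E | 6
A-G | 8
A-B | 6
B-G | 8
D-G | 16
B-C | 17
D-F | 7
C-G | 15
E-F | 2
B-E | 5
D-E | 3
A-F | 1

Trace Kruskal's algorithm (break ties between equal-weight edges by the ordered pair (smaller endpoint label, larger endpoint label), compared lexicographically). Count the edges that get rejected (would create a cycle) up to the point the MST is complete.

Sort edges by weight, then run Kruskal:
A-F (1): add. Components now {A,F} {B} {C} {D} {E} {G}
E-F (2): add. Components now {A,E,F} {B} {C} {D} {G}
D-E (3): add. Components now {A,D,E,F} {B} {C} {G}
B-E (5): add. Components now {A,B,D,E,F} {C} {G}
A-B (6): skip — A and B already connected.
A-E (6): skip — A and E already connected.
D-F (7): skip — D and F already connected.
A-G (8): add. Components now {A,B,D,E,F,G} {C}
B-G (8): skip — B and G already connected.
A-D (9): skip — A and D already connected.
C-F (13): add. Components now {A,B,C,D,E,F,G}
Edges rejected before the tree was complete: 5.

5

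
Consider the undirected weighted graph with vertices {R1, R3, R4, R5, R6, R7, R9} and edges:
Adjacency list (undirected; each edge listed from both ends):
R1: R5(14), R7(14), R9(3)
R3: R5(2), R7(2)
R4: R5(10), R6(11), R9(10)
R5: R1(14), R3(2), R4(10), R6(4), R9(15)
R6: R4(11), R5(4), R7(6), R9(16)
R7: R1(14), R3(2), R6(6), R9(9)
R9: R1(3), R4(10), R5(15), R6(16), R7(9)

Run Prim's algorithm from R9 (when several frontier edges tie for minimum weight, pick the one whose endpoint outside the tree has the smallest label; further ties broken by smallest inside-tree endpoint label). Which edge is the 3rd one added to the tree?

R3-R7

Grow the tree from R9 using Prim:
Step 1: cheapest edge leaving the tree is R1-R9 (3); add R1.
Step 2: cheapest edge leaving the tree is R7-R9 (9); add R7.
Step 3: cheapest edge leaving the tree is R3-R7 (2); add R3.
Step 4: cheapest edge leaving the tree is R3-R5 (2); add R5.
Step 5: cheapest edge leaving the tree is R5-R6 (4); add R6.
Step 6: cheapest edge leaving the tree is R4-R5 (10); add R4.
The 3rd edge added is R3-R7.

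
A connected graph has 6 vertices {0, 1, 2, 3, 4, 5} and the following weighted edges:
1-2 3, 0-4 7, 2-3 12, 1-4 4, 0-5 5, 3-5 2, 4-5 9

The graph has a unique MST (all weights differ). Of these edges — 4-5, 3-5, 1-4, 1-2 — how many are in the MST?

3

Kruskal: consider edges lightest-first.
3-5 (2): add — endpoints in different components.
1-2 (3): add — endpoints in different components.
1-4 (4): add — endpoints in different components.
0-5 (5): add — endpoints in different components.
0-4 (7): add — endpoints in different components.
MST edge set: {3-5, 1-2, 1-4, 0-5, 0-4}.
Of the listed edges, {3-5, 1-4, 1-2} are in the MST → 3.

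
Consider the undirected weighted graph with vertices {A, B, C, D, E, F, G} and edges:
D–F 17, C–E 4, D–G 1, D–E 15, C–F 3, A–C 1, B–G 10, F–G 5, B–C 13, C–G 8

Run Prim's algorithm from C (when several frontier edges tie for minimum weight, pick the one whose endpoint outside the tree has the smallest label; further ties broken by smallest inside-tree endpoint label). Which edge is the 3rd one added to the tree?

C-E

Grow the tree from C using Prim:
Step 1: cheapest edge leaving the tree is A–C (1); add A.
Step 2: cheapest edge leaving the tree is C–F (3); add F.
Step 3: cheapest edge leaving the tree is C–E (4); add E.
Step 4: cheapest edge leaving the tree is F–G (5); add G.
Step 5: cheapest edge leaving the tree is D–G (1); add D.
Step 6: cheapest edge leaving the tree is B–G (10); add B.
The 3rd edge added is C–E.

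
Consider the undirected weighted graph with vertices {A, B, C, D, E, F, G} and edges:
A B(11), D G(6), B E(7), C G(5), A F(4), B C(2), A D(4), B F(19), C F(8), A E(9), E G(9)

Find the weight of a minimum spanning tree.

Prim's algorithm from G:
Step 1: cheapest edge leaving the tree is C G (5); add C.
Step 2: cheapest edge leaving the tree is B C (2); add B.
Step 3: cheapest edge leaving the tree is D G (6); add D.
Step 4: cheapest edge leaving the tree is A D (4); add A.
Step 5: cheapest edge leaving the tree is A F (4); add F.
Step 6: cheapest edge leaving the tree is B E (7); add E.
MST edges: C G, B C, D G, A D, A F, B E; total weight 5+2+6+4+4+7 = 28.

28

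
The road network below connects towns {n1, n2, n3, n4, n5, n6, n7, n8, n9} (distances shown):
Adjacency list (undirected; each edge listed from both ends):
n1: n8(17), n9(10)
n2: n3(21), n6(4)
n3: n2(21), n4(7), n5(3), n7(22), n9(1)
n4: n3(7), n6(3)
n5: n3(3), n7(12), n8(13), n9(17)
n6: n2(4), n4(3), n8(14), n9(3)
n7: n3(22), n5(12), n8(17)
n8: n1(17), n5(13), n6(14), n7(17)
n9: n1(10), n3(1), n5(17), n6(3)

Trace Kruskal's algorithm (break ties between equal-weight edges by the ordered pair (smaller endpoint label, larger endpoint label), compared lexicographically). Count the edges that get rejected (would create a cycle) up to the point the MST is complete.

Kruskal: consider edges lightest-first.
n3—n9 (1): add — endpoints in different components.
n3—n5 (3): add — endpoints in different components.
n4—n6 (3): add — endpoints in different components.
n6—n9 (3): add — endpoints in different components.
n2—n6 (4): add — endpoints in different components.
n3—n4 (7): skip — n3 and n4 already connected.
n1—n9 (10): add — endpoints in different components.
n5—n7 (12): add — endpoints in different components.
n5—n8 (13): add — endpoints in different components.
Edges rejected before the tree was complete: 1.

1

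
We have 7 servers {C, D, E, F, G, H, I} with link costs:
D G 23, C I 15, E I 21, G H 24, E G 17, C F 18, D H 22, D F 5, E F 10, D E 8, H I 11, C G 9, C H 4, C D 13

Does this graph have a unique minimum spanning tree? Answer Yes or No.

Yes

Kruskal's algorithm — process edges by increasing weight (ties by edge label):
C H (4): add — endpoints in different components.
D F (5): add — endpoints in different components.
D E (8): add — endpoints in different components.
C G (9): add — endpoints in different components.
E F (10): skip — E and F already connected.
H I (11): add — endpoints in different components.
C D (13): add — endpoints in different components.
Every non-tree edge has weight strictly greater than the heaviest edge on the tree path between its endpoints, so the MST is unique.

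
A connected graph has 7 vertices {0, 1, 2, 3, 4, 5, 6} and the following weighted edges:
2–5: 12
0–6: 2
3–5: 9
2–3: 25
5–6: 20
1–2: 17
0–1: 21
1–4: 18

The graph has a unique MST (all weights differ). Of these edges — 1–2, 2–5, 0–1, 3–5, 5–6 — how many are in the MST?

4

Sort edges by weight, then run Kruskal:
0–6 (2): add — endpoints in different components.
3–5 (9): add — endpoints in different components.
2–5 (12): add — endpoints in different components.
1–2 (17): add — endpoints in different components.
1–4 (18): add — endpoints in different components.
5–6 (20): add — endpoints in different components.
MST edge set: {0–6, 3–5, 2–5, 1–2, 1–4, 5–6}.
Of the listed edges, {1–2, 2–5, 3–5, 5–6} are in the MST → 4.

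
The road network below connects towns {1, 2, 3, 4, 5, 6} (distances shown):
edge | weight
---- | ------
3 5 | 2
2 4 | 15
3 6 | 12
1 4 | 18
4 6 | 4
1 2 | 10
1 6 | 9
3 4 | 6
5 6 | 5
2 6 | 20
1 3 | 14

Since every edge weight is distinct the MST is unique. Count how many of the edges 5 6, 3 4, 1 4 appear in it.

Sort edges by weight, then run Kruskal:
3 5 (2): add. Components now {1} {2} {3,5} {4} {6}
4 6 (4): add. Components now {1} {2} {3,5} {4,6}
5 6 (5): add. Components now {1} {2} {3,4,5,6}
3 4 (6): skip — 3 and 4 already connected.
1 6 (9): add. Components now {1,3,4,5,6} {2}
1 2 (10): add. Components now {1,2,3,4,5,6}
MST edge set: {3 5, 4 6, 5 6, 1 6, 1 2}.
Of the listed edges, {5 6} are in the MST → 1.

1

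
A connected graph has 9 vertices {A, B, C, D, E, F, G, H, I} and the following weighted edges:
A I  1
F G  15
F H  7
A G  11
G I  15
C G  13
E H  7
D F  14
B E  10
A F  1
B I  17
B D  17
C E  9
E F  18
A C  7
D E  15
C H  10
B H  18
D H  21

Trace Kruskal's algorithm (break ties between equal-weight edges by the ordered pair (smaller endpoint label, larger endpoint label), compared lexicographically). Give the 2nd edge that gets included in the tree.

A-I

Kruskal's algorithm — process edges by increasing weight (ties by edge label):
A F (1): add — endpoints in different components.
A I (1): add — endpoints in different components.
A C (7): add — endpoints in different components.
E H (7): add — endpoints in different components.
F H (7): add — endpoints in different components.
C E (9): skip — C and E already connected.
B E (10): add — endpoints in different components.
C H (10): skip — C and H already connected.
A G (11): add — endpoints in different components.
C G (13): skip — C and G already connected.
D F (14): add — endpoints in different components.
The 2nd edge added is A I.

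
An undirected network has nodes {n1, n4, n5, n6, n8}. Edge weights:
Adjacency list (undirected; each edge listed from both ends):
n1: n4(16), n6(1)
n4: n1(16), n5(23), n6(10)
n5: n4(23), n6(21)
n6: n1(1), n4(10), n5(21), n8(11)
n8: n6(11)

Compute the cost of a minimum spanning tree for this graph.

43

Prim, starting at n4.
Step 1: cheapest edge leaving the tree is n4–n6 (10); add n6.
Step 2: cheapest edge leaving the tree is n1–n6 (1); add n1.
Step 3: cheapest edge leaving the tree is n6–n8 (11); add n8.
Step 4: cheapest edge leaving the tree is n5–n6 (21); add n5.
MST edges: n4–n6, n1–n6, n6–n8, n5–n6; total weight 10+1+11+21 = 43.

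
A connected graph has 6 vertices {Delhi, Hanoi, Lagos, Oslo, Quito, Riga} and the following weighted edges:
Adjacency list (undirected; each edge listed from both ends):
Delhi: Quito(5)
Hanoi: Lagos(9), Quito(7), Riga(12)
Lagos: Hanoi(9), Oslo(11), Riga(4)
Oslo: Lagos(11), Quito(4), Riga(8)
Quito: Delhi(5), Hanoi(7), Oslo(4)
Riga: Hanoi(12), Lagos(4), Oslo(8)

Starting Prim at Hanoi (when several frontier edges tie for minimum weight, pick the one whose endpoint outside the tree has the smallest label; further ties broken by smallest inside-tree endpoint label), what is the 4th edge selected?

Prim's algorithm from Hanoi:
Step 1: frontier [Hanoi-Quito 7, Hanoi-Lagos 9, Hanoi-Riga 12] → take Hanoi-Quito (7); add Quito.
Step 2: frontier [Hanoi-Lagos 9, Hanoi-Riga 12, Oslo-Quito 4, Delhi-Quito 5] → take Oslo-Quito (4); add Oslo.
Step 3: frontier [Hanoi-Lagos 9, Hanoi-Riga 12, Oslo-Riga 8, Lagos-Oslo 11, Delhi-Quito 5] → take Delhi-Quito (5); add Delhi.
Step 4: frontier [Hanoi-Lagos 9, Hanoi-Riga 12, Oslo-Riga 8, Lagos-Oslo 11] → take Oslo-Riga (8); add Riga.
Step 5: frontier [Hanoi-Lagos 9, Lagos-Oslo 11, Lagos-Riga 4] → take Lagos-Riga (4); add Lagos.
The 4th edge added is Oslo-Riga.

Oslo-Riga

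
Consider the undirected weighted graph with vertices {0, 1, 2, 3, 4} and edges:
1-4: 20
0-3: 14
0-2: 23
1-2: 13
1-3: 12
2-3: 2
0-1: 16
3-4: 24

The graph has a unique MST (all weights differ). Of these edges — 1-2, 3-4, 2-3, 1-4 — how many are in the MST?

2

Kruskal: consider edges lightest-first.
2-3 (2): add. Components now {0} {1} {2,3} {4}
1-3 (12): add. Components now {0} {1,2,3} {4}
1-2 (13): skip — 1 and 2 already connected.
0-3 (14): add. Components now {0,1,2,3} {4}
0-1 (16): skip — 0 and 1 already connected.
1-4 (20): add. Components now {0,1,2,3,4}
MST edge set: {2-3, 1-3, 0-3, 1-4}.
Of the listed edges, {2-3, 1-4} are in the MST → 2.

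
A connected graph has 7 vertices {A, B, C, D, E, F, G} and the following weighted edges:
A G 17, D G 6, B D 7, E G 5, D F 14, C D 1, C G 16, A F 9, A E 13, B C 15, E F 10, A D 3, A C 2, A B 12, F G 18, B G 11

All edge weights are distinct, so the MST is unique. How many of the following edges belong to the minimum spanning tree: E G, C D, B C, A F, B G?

Kruskal's algorithm — process edges by increasing weight (ties by edge label):
C D (1): add — endpoints in different components.
A C (2): add — endpoints in different components.
A D (3): skip — A and D already connected.
E G (5): add — endpoints in different components.
D G (6): add — endpoints in different components.
B D (7): add — endpoints in different components.
A F (9): add — endpoints in different components.
MST edge set: {C D, A C, E G, D G, B D, A F}.
Of the listed edges, {E G, C D, A F} are in the MST → 3.

3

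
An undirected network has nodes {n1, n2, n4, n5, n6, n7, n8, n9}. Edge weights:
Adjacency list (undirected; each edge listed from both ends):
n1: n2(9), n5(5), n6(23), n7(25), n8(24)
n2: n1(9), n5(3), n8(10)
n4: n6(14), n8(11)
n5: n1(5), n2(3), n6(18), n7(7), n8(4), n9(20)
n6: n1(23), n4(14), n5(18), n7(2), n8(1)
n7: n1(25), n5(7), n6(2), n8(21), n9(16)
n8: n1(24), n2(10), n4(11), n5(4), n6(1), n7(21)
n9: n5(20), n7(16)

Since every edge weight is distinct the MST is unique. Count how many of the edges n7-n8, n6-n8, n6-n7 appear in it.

Sort edges by weight, then run Kruskal:
n6-n8 (1): add — endpoints in different components.
n6-n7 (2): add — endpoints in different components.
n2-n5 (3): add — endpoints in different components.
n5-n8 (4): add — endpoints in different components.
n1-n5 (5): add — endpoints in different components.
n5-n7 (7): skip — n7 and n5 already connected.
n1-n2 (9): skip — n2 and n1 already connected.
n2-n8 (10): skip — n2 and n8 already connected.
n4-n8 (11): add — endpoints in different components.
n4-n6 (14): skip — n6 and n4 already connected.
n7-n9 (16): add — endpoints in different components.
MST edge set: {n6-n8, n6-n7, n2-n5, n5-n8, n1-n5, n4-n8, n7-n9}.
Of the listed edges, {n6-n8, n6-n7} are in the MST → 2.

2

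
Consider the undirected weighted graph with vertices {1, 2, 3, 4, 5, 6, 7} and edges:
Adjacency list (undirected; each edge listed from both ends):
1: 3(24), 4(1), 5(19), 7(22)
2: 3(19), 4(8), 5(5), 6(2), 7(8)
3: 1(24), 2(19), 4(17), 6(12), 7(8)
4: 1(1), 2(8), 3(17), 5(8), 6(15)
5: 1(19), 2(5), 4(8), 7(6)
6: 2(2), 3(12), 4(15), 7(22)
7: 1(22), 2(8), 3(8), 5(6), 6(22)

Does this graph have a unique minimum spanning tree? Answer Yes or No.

No

Sort edges by weight, then run Kruskal:
1 4 (1): add — endpoints in different components.
2 6 (2): add — endpoints in different components.
2 5 (5): add — endpoints in different components.
5 7 (6): add — endpoints in different components.
2 4 (8): add — endpoints in different components.
2 7 (8): skip — 2 and 7 already connected.
3 7 (8): add — endpoints in different components.
Non-tree edge 4 5 has weight 8, equal to the heaviest edge on its tree cycle — swapping gives another MST of the same weight. Not unique.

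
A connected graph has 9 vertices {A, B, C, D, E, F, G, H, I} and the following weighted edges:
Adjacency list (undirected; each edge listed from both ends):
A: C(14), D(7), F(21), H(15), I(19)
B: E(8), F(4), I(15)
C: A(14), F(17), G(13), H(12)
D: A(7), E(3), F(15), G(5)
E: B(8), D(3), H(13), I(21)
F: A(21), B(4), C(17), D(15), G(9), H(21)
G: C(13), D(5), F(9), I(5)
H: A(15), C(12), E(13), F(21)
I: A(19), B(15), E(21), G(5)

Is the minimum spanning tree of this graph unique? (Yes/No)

No

Sort edges by weight, then run Kruskal:
D—E (3): add — endpoints in different components.
B—F (4): add — endpoints in different components.
D—G (5): add — endpoints in different components.
G—I (5): add — endpoints in different components.
A—D (7): add — endpoints in different components.
B—E (8): add — endpoints in different components.
F—G (9): skip — F and G already connected.
C—H (12): add — endpoints in different components.
C—G (13): add — endpoints in different components.
Non-tree edge E—H has weight 13, equal to the heaviest edge on its tree cycle — swapping gives another MST of the same weight. Not unique.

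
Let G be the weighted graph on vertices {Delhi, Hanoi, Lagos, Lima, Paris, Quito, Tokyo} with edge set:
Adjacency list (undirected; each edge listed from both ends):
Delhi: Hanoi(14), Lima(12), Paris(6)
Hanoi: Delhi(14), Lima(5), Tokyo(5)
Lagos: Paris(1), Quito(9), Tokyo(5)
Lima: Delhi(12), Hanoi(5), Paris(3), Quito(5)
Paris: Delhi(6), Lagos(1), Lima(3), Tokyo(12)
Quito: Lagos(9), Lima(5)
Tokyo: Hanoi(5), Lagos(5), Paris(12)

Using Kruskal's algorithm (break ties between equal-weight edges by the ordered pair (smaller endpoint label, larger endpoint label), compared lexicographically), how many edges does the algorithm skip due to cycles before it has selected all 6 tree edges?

Sort edges by weight, then run Kruskal:
Lagos-Paris (1): add — endpoints in different components.
Lima-Paris (3): add — endpoints in different components.
Hanoi-Lima (5): add — endpoints in different components.
Hanoi-Tokyo (5): add — endpoints in different components.
Lagos-Tokyo (5): skip — Tokyo and Lagos already connected.
Lima-Quito (5): add — endpoints in different components.
Delhi-Paris (6): add — endpoints in different components.
Edges rejected before the tree was complete: 1.

1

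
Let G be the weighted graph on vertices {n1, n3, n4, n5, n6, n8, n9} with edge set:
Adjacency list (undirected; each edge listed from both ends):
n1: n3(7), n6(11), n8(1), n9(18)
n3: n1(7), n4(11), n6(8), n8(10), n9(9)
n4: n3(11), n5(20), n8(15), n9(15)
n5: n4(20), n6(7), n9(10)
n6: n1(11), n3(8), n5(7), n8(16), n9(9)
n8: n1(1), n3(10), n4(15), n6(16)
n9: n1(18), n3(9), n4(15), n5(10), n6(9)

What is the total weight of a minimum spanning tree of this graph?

Prim, starting at n9.
Step 1: cheapest edge leaving the tree is n3–n9 (9); add n3.
Step 2: cheapest edge leaving the tree is n1–n3 (7); add n1.
Step 3: cheapest edge leaving the tree is n1–n8 (1); add n8.
Step 4: cheapest edge leaving the tree is n3–n6 (8); add n6.
Step 5: cheapest edge leaving the tree is n5–n6 (7); add n5.
Step 6: cheapest edge leaving the tree is n3–n4 (11); add n4.
MST edges: n3–n9, n1–n3, n1–n8, n3–n6, n5–n6, n3–n4; total weight 9+7+1+8+7+11 = 43.

43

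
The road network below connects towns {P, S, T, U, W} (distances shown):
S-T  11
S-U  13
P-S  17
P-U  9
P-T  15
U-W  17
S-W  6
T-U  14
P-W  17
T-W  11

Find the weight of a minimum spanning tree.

Sort edges by weight, then run Kruskal:
S-W (6): add. Components now {S,W} {P} {U} {T}
P-U (9): add. Components now {S,W} {P,U} {T}
S-T (11): add. Components now {S,T,W} {P,U}
T-W (11): skip — T and W already connected.
S-U (13): add. Components now {P,S,T,U,W}
MST edges: S-W, P-U, S-T, S-U; total weight 6+9+11+13 = 39.

39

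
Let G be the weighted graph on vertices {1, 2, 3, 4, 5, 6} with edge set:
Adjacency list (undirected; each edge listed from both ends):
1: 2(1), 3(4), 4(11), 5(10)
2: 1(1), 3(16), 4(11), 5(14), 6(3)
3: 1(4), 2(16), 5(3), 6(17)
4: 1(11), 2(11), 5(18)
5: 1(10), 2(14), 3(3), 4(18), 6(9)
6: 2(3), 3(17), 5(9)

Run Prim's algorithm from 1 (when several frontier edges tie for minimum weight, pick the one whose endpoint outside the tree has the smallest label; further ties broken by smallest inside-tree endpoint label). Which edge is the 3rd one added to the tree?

Grow the tree from 1 using Prim:
Step 1: cheapest edge leaving the tree is 1-2 (1); add 2.
Step 2: cheapest edge leaving the tree is 2-6 (3); add 6.
Step 3: cheapest edge leaving the tree is 1-3 (4); add 3.
Step 4: cheapest edge leaving the tree is 3-5 (3); add 5.
Step 5: cheapest edge leaving the tree is 1-4 (11); add 4.
The 3rd edge added is 1-3.

1-3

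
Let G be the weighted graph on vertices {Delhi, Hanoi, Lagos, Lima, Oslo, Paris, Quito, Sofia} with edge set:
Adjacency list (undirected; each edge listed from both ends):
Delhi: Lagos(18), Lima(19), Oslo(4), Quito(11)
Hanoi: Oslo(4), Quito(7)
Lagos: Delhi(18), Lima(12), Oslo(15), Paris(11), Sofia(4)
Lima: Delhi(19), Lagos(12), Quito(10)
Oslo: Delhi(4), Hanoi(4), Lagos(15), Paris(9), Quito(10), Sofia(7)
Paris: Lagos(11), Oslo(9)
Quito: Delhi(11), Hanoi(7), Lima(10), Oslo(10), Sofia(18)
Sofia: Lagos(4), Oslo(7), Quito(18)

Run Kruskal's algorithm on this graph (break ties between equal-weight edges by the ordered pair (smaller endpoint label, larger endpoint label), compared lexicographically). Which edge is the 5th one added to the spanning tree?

Sort edges by weight, then run Kruskal:
Delhi-Oslo (4): add — endpoints in different components.
Hanoi-Oslo (4): add — endpoints in different components.
Lagos-Sofia (4): add — endpoints in different components.
Hanoi-Quito (7): add — endpoints in different components.
Oslo-Sofia (7): add — endpoints in different components.
Oslo-Paris (9): add — endpoints in different components.
Lima-Quito (10): add — endpoints in different components.
The 5th edge added is Oslo-Sofia.

Oslo-Sofia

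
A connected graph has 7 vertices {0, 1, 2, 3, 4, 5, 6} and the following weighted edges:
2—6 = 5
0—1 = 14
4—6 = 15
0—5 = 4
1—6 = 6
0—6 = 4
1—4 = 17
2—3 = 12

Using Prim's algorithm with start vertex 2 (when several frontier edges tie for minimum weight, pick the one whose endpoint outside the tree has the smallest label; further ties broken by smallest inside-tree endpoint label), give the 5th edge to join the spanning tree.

Grow the tree from 2 using Prim:
Step 1: frontier [2—6 5, 2—3 12] → take 2—6 (5); add 6.
Step 2: frontier [2—3 12, 0—6 4, 1—6 6, 4—6 15] → take 0—6 (4); add 0.
Step 3: frontier [0—5 4, 0—1 14, 2—3 12, 1—6 6, 4—6 15] → take 0—5 (4); add 5.
Step 4: frontier [0—1 14, 2—3 12, 1—6 6, 4—6 15] → take 1—6 (6); add 1.
Step 5: frontier [1—4 17, 2—3 12, 4—6 15] → take 2—3 (12); add 3.
Step 6: frontier [1—4 17, 4—6 15] → take 4—6 (15); add 4.
The 5th edge added is 2—3.

2-3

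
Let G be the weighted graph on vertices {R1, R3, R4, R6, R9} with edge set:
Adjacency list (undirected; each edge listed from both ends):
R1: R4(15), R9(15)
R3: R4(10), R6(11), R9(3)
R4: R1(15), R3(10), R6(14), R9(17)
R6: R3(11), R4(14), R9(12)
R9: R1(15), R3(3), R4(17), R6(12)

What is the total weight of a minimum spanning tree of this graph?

39

Prim, starting at R9.
Step 1: frontier [R3–R9 3, R6–R9 12, R1–R9 15, R4–R9 17] → take R3–R9 (3); add R3.
Step 2: frontier [R3–R4 10, R3–R6 11, R6–R9 12, R1–R9 15, R4–R9 17] → take R3–R4 (10); add R4.
Step 3: frontier [R3–R6 11, R4–R6 14, R1–R4 15, R6–R9 12, R1–R9 15] → take R3–R6 (11); add R6.
Step 4: frontier [R1–R4 15, R1–R9 15] → take R1–R4 (15); add R1.
MST edges: R3–R9, R3–R4, R3–R6, R1–R4; total weight 3+10+11+15 = 39.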